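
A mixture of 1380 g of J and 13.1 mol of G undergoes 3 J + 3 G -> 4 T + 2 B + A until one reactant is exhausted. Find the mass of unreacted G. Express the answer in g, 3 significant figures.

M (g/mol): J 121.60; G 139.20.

n(J) = 1380 / 121.60 = 11.35 mol
n(G) = 13.10 mol
n/ν → J: 3.783, G: 4.367; J is limiting.
G consumed = (3/3) × 11.35 = 11.35 mol
G remaining = 13.10 − 11.35 = 1.750 mol
mass = 1.750 × 139.20 = 243.6 g

244 g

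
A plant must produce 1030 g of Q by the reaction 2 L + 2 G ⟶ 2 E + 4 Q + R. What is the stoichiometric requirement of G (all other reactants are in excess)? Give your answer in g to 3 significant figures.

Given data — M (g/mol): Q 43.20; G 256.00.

3050 g

n(Q) = 1030 / 43.20 = 23.84 mol
n(G) = (2/4) × 23.84 = 11.92 mol
mass = 11.92 × 256.00 = 3052 g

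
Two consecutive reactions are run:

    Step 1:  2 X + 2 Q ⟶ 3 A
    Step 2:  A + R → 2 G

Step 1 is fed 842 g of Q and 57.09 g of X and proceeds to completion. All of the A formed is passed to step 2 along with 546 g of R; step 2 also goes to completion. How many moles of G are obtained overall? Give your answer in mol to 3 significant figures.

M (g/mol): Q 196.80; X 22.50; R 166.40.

6.56 mol

Step 1:
n(Q) = 842.0 / 196.80 = 4.278 mol
n(X) = 57.09 / 22.50 = 2.537 mol
n/ν → Q: 2.139, X: 1.269; X is limiting.
n(A) produced = (3/2) × 2.537 = 3.806 mol
Step 2:
n(A) available = 3.806 mol
n(R) = 546.0 / 166.40 = 3.281 mol
n/ν → A: 3.806, R: 3.281; R is limiting.
n(G) = (2/1) × 3.281 = 6.562 mol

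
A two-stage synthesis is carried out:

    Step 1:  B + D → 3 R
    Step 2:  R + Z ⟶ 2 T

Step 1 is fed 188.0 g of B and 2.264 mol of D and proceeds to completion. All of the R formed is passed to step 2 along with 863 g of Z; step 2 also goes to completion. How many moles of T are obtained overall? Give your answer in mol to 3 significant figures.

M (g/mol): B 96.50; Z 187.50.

9.21 mol

Step 1:
n(B) = 188.0 / 96.50 = 1.948 mol
n(D) = 2.264 mol
n/ν for B = 1.948/1 = 1.948
n/ν for D = 2.264/1 = 2.264
Smallest n/ν is B → limiting reagent.
n(R) produced = (3/1) × 1.948 = 5.844 mol
Step 2:
n(R) available = 5.844 mol
n(Z) = 863.0 / 187.50 = 4.603 mol
n/ν for R = 5.844/1 = 5.844
n/ν for Z = 4.603/1 = 4.603
Smallest n/ν is Z → limiting reagent.
n(T) = (2/1) × 4.603 = 9.206 mol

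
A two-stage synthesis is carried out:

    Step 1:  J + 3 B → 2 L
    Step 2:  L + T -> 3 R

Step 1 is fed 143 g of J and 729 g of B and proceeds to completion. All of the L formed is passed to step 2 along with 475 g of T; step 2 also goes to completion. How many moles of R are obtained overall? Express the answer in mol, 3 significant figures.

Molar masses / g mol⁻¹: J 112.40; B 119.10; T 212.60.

6.70 mol

Step 1:
n(J) = 143.0 / 112.40 = 1.272 mol
n(B) = 729.0 / 119.10 = 6.121 mol
n/ν for J = 1.272/1 = 1.272
n/ν for B = 6.121/3 = 2.040
Smallest n/ν is J → limiting reagent.
n(L) produced = (2/1) × 1.272 = 2.544 mol
Step 2:
n(L) available = 2.544 mol
n(T) = 475.0 / 212.60 = 2.234 mol
n/ν for L = 2.544/1 = 2.544
n/ν for T = 2.234/1 = 2.234
Smallest n/ν is T → limiting reagent.
n(R) = (3/1) × 2.234 = 6.702 mol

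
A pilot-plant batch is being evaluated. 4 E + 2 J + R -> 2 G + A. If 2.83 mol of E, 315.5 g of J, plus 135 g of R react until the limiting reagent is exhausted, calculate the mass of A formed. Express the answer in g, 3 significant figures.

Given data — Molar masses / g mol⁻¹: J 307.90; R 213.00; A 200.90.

103 g

n(E) = 2.830 mol
n(J) = 315.5 / 307.90 = 1.025 mol
n(R) = 135.0 / 213.00 = 0.6338 mol
n/ν for E = 2.830/4 = 0.7075
n/ν for J = 1.025/2 = 0.5125
n/ν for R = 0.6338/1 = 0.6338
Smallest n/ν is J → limiting reagent.
n(A) = (1/2) × 1.025 = 0.5125 mol
mass = 0.5125 × 200.90 = 103.0 g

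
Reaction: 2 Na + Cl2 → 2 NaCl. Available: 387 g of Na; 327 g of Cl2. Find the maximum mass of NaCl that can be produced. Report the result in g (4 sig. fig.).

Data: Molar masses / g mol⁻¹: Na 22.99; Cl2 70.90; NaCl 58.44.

n(Na) = 387.0 / 22.99 = 16.83 mol
n(Cl2) = 327.0 / 70.90 = 4.612 mol
n/ν for Na = 16.83/2 = 8.415
n/ν for Cl2 = 4.612/1 = 4.612
Smallest n/ν is Cl2 → limiting reagent.
n(NaCl) = (2/1) × 4.612 = 9.224 mol
mass = 9.224 × 58.44 = 539.1 g

539.1 g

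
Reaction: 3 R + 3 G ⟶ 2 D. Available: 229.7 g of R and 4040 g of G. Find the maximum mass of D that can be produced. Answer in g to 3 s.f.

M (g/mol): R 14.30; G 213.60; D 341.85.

3660 g

n(R) = 229.7 / 14.30 = 16.06 mol
n(G) = 4040 / 213.60 = 18.91 mol
n/ν for R = 16.06/3 = 5.353
n/ν for G = 18.91/3 = 6.303
Smallest n/ν is R → limiting reagent.
n(D) = (2/3) × 16.06 = 10.71 mol
mass = 10.71 × 341.85 = 3661 g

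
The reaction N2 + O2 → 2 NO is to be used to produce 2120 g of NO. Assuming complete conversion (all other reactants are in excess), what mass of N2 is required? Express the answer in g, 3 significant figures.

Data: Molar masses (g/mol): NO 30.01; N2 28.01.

n(NO) = 2120 / 30.01 = 70.64 mol
n(N2) = (1/2) × 70.64 = 35.32 mol
mass = 35.32 × 28.01 = 989.3 g

989 g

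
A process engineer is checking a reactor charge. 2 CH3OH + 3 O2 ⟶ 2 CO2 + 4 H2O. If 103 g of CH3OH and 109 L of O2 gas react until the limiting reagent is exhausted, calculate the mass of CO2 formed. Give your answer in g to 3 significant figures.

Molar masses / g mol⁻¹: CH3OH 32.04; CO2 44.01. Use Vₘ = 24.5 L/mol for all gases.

n(CH3OH) = 103.0 / 32.04 = 3.215 mol
n(O2) = 109.0 / 24.5 = 4.449 mol
n/ν for CH3OH = 3.215/2 = 1.608
n/ν for O2 = 4.449/3 = 1.483
Smallest n/ν is O2 → limiting reagent.
n(CO2) = (2/3) × 4.449 = 2.966 mol
mass = 2.966 × 44.01 = 130.5 g

131 g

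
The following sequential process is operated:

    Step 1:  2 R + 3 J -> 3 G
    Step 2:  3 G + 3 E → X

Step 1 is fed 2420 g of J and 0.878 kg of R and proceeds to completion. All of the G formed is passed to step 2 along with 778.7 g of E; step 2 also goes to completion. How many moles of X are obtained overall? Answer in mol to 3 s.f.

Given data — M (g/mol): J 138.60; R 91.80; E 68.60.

Step 1:
n(J) = 2420 / 138.60 = 17.46 mol
n(R) = 0.8780×1000 / 91.80 = 9.564 mol
n/ν for J = 17.46/3 = 5.820
n/ν for R = 9.564/2 = 4.782
Smallest n/ν is R → limiting reagent.
n(G) produced = (3/2) × 9.564 = 14.35 mol
Step 2:
n(G) available = 14.35 mol
n(E) = 778.7 / 68.60 = 11.35 mol
n/ν for G = 14.35/3 = 4.783
n/ν for E = 11.35/3 = 3.783
Smallest n/ν is E → limiting reagent.
n(X) = (1/3) × 11.35 = 3.783 mol

3.78 mol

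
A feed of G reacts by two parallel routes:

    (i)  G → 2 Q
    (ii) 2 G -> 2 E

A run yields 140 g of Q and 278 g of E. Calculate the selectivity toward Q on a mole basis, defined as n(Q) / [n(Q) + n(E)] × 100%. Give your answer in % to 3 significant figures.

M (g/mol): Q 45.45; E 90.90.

50.2 %

n(Q) = 140 / 45.45 = 3.080 mol
n(E) = 278 / 90.90 = 3.058 mol
selectivity = 3.080/(3.080+3.058) × 100 = 50.18 %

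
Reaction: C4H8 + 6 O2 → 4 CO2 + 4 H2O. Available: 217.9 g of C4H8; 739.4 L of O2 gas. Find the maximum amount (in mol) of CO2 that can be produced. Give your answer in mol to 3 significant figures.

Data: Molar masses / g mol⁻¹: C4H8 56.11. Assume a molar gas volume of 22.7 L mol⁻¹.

n(C4H8) = 217.9 / 56.11 = 3.883 mol
n(O2) = 739.4 / 22.7 = 32.57 mol
n/ν → C4H8: 3.883, O2: 5.428; C4H8 is limiting.
n(CO2) = (4/1) × 3.883 = 15.53 mol

15.5 mol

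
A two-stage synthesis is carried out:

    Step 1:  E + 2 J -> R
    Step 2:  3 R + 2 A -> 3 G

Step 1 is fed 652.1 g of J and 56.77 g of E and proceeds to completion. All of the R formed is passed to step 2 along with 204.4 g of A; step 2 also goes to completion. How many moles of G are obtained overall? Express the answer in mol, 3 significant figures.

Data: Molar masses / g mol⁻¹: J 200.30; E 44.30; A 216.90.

Step 1:
n(J) = 652.1 / 200.30 = 3.256 mol
n(E) = 56.77 / 44.30 = 1.281 mol
n/ν for J = 3.256/2 = 1.628
n/ν for E = 1.281/1 = 1.281
Smallest n/ν is E → limiting reagent.
n(R) produced = (1/1) × 1.281 = 1.281 mol
Step 2:
n(R) available = 1.281 mol
n(A) = 204.4 / 216.90 = 0.9424 mol
n/ν for R = 1.281/3 = 0.4270
n/ν for A = 0.9424/2 = 0.4712
Smallest n/ν is R → limiting reagent.
n(G) = (3/3) × 1.281 = 1.281 mol

1.28 mol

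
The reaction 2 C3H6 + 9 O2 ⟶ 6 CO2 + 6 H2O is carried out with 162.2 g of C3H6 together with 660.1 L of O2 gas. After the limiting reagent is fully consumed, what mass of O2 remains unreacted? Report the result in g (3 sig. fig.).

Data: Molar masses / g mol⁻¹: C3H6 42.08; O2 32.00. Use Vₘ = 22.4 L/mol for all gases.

388 g

n(C3H6) = 162.2 / 42.08 = 3.855 mol
n(O2) = 660.1 / 22.4 = 29.47 mol
n/ν → C3H6: 1.928, O2: 3.274; C3H6 is limiting.
O2 consumed = (9/2) × 3.855 = 17.35 mol
O2 remaining = 29.47 − 17.35 = 12.12 mol
mass = 12.12 × 32.00 = 387.8 g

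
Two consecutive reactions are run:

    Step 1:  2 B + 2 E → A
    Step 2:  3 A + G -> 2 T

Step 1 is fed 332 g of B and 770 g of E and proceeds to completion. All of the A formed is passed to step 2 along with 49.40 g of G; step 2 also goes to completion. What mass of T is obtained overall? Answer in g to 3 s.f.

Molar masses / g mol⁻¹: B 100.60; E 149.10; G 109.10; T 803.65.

728 g

Step 1:
n(B) = 332.0 / 100.60 = 3.300 mol
n(E) = 770.0 / 149.10 = 5.164 mol
n/ν for B = 3.300/2 = 1.650
n/ν for E = 5.164/2 = 2.582
Smallest n/ν is B → limiting reagent.
n(A) produced = (1/2) × 3.300 = 1.650 mol
Step 2:
n(A) available = 1.650 mol
n(G) = 49.40 / 109.10 = 0.4528 mol
n/ν for A = 1.650/3 = 0.5500
n/ν for G = 0.4528/1 = 0.4528
Smallest n/ν is G → limiting reagent.
n(T) = (2/1) × 0.4528 = 0.9056 mol
mass = 0.9056 × 803.65 = 727.8 g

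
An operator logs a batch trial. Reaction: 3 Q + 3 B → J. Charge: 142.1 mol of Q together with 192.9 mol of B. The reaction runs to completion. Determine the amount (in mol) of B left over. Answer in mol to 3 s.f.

n(Q) = 142.1 mol
n(B) = 192.9 mol
n/ν for Q = 142.1/3 = 47.37
n/ν for B = 192.9/3 = 64.30
Smallest n/ν is Q → limiting reagent.
B consumed = (3/3) × 142.1 = 142.1 mol
B remaining = 192.9 − 142.1 = 50.80 mol

50.8 mol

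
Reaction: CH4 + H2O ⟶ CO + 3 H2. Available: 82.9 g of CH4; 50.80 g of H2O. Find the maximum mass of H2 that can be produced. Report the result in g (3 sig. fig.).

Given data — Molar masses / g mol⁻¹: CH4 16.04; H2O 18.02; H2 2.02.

17.1 g

n(CH4) = 82.90 / 16.04 = 5.168 mol
n(H2O) = 50.80 / 18.02 = 2.819 mol
n/ν for CH4 = 5.168/1 = 5.168
n/ν for H2O = 2.819/1 = 2.819
Smallest n/ν is H2O → limiting reagent.
n(H2) = (3/1) × 2.819 = 8.457 mol
mass = 8.457 × 2.02 = 17.08 g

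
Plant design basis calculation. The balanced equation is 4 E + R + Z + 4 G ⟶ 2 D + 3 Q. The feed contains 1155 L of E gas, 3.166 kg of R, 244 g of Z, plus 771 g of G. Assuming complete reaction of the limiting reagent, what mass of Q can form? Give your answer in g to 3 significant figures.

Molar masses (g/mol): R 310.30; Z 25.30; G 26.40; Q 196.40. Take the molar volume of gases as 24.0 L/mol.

n(E) = 1155 / 24.0 = 48.13 mol
n(R) = 3.166×1000 / 310.30 = 10.20 mol
n(Z) = 244.0 / 25.30 = 9.644 mol
n(G) = 771.0 / 26.40 = 29.20 mol
n/ν → E: 12.03, R: 10.20, Z: 9.644, G: 7.300; G is limiting.
n(Q) = (3/4) × 29.20 = 21.90 mol
mass = 21.90 × 196.40 = 4301 g

4300 g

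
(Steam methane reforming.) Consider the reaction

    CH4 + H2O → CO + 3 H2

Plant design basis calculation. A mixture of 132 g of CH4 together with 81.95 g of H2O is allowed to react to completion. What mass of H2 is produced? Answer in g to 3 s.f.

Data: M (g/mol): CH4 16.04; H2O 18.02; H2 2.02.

n(CH4) = 132.0 / 16.04 = 8.229 mol
n(H2O) = 81.95 / 18.02 = 4.548 mol
n/ν for CH4 = 8.229/1 = 8.229
n/ν for H2O = 4.548/1 = 4.548
Smallest n/ν is H2O → limiting reagent.
n(H2) = (3/1) × 4.548 = 13.64 mol
mass = 13.64 × 2.02 = 27.55 g

27.6 g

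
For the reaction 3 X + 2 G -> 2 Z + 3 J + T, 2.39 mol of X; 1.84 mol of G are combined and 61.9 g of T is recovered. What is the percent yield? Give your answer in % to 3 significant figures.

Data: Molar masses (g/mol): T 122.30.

n(X) = 2.390 mol
n(G) = 1.840 mol
n/ν for X = 2.390/3 = 0.7967
n/ν for G = 1.840/2 = 0.9200
Smallest n/ν is X → limiting reagent.
theoretical n(T) = (1/3) × 2.390 = 0.7967 mol → 97.44 g
% yield = 61.9 / 97.44 × 100 = 63.53 %

63.5 %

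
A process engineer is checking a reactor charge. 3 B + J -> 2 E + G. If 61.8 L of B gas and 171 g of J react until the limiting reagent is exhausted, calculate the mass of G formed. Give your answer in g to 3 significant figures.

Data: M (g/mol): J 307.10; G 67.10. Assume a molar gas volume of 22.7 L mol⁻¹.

37.4 g

n(B) = 61.80 / 22.7 = 2.722 mol
n(J) = 171.0 / 307.10 = 0.5568 mol
n/ν for B = 2.722/3 = 0.9073
n/ν for J = 0.5568/1 = 0.5568
Smallest n/ν is J → limiting reagent.
n(G) = (1/1) × 0.5568 = 0.5568 mol
mass = 0.5568 × 67.10 = 37.36 g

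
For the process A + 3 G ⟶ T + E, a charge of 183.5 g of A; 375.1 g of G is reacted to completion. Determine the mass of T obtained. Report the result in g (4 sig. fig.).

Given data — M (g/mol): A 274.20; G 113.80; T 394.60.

n(A) = 183.5 / 274.20 = 0.6692 mol
n(G) = 375.1 / 113.80 = 3.296 mol
n/ν → A: 0.6692, G: 1.099; A is limiting.
n(T) = (1/1) × 0.6692 = 0.6692 mol
mass = 0.6692 × 394.60 = 264.1 g

264.1 g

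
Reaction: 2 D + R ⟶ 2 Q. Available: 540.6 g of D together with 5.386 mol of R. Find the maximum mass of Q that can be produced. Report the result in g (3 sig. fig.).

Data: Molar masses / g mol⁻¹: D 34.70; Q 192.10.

n(D) = 540.6 / 34.70 = 15.58 mol
n(R) = 5.386 mol
n/ν → D: 7.790, R: 5.386; R is limiting.
n(Q) = (2/1) × 5.386 = 10.77 mol
mass = 10.77 × 192.10 = 2069 g

2070 g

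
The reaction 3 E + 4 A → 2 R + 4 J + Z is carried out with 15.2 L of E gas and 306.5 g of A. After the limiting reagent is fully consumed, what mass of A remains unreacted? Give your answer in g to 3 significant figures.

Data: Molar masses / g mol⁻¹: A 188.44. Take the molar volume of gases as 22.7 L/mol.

138 g

n(E) = 15.20 / 22.7 = 0.6696 mol
n(A) = 306.5 / 188.44 = 1.627 mol
n/ν for E = 0.6696/3 = 0.2232
n/ν for A = 1.627/4 = 0.4068
Smallest n/ν is E → limiting reagent.
A consumed = (4/3) × 0.6696 = 0.8928 mol
A remaining = 1.627 − 0.8928 = 0.7342 mol
mass = 0.7342 × 188.44 = 138.4 g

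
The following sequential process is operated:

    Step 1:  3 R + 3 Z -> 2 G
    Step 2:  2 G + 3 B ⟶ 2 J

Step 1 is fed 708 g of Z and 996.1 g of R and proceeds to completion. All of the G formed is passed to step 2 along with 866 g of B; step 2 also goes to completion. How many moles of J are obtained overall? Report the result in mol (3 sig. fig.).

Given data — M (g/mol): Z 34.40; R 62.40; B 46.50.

Step 1:
n(Z) = 708.0 / 34.40 = 20.58 mol
n(R) = 996.1 / 62.40 = 15.96 mol
n/ν for Z = 20.58/3 = 6.860
n/ν for R = 15.96/3 = 5.320
Smallest n/ν is R → limiting reagent.
n(G) produced = (2/3) × 15.96 = 10.64 mol
Step 2:
n(G) available = 10.64 mol
n(B) = 866.0 / 46.50 = 18.62 mol
n/ν for G = 10.64/2 = 5.320
n/ν for B = 18.62/3 = 6.207
Smallest n/ν is G → limiting reagent.
n(J) = (2/2) × 10.64 = 10.64 mol

10.6 mol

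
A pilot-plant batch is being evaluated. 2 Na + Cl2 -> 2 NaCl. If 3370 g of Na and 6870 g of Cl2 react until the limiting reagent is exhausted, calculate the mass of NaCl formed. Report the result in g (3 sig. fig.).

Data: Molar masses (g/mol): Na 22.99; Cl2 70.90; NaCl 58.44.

n(Na) = 3370 / 22.99 = 146.6 mol
n(Cl2) = 6870 / 70.90 = 96.90 mol
n/ν → Na: 73.30, Cl2: 96.90; Na is limiting.
n(NaCl) = (2/2) × 146.6 = 146.6 mol
mass = 146.6 × 58.44 = 8567 g

8570 g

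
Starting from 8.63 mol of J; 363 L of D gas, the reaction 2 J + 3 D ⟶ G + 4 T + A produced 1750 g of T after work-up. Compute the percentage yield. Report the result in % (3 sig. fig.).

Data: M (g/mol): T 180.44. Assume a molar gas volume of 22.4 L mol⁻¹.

n(J) = 8.630 mol
n(D) = 363.0 / 22.4 = 16.21 mol
n/ν → J: 4.315, D: 5.403; J is limiting.
theoretical n(T) = (4/2) × 8.630 = 17.26 mol → 3114 g
% yield = 1750 / 3114 × 100 = 56.20 %

56.2 %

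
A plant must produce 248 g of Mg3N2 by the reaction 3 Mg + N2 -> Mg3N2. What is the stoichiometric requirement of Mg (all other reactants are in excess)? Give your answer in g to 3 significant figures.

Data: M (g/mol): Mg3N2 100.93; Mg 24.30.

n(Mg3N2) = 248 / 100.93 = 2.457 mol
n(Mg) = (3/1) × 2.457 = 7.371 mol
mass = 7.371 × 24.30 = 179.1 g

179 g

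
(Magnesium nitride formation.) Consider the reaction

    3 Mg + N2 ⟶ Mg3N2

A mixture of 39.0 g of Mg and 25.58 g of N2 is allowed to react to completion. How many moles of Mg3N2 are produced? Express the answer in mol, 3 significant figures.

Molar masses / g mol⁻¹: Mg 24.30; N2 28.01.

0.535 mol

n(Mg) = 39.00 / 24.30 = 1.605 mol
n(N2) = 25.58 / 28.01 = 0.9132 mol
n/ν → Mg: 0.5350, N2: 0.9132; Mg is limiting.
n(Mg3N2) = (1/3) × 1.605 = 0.5350 mol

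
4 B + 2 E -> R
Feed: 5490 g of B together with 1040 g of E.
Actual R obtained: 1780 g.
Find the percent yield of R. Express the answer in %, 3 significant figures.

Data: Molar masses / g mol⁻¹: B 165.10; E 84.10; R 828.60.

34.7 %

n(B) = 5490 / 165.10 = 33.25 mol
n(E) = 1040 / 84.10 = 12.37 mol
n/ν for B = 33.25/4 = 8.313
n/ν for E = 12.37/2 = 6.185
Smallest n/ν is E → limiting reagent.
theoretical n(R) = (1/2) × 12.37 = 6.185 mol → 5125 g
% yield = 1780 / 5125 × 100 = 34.73 %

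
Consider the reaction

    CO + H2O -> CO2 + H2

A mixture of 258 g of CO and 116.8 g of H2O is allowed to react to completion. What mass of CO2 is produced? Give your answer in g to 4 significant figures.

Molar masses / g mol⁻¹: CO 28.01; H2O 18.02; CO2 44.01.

285.3 g

n(CO) = 258.0 / 28.01 = 9.211 mol
n(H2O) = 116.8 / 18.02 = 6.482 mol
n/ν for CO = 9.211/1 = 9.211
n/ν for H2O = 6.482/1 = 6.482
Smallest n/ν is H2O → limiting reagent.
n(CO2) = (1/1) × 6.482 = 6.482 mol
mass = 6.482 × 44.01 = 285.3 g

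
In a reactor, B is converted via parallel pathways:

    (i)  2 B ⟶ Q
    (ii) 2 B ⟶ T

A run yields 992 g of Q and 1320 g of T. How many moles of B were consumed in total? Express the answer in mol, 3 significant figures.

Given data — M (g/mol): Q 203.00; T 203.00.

n(Q) = 992 / 203.00 = 4.887 mol
n(T) = 1320 / 203.00 = 6.502 mol
n(B) via (i) = (2/1)×4.887 = 9.774 mol
n(B) via (ii) = (2/1)×6.502 = 13.00 mol
total n(B) = 9.774 + 13.00 = 22.77 mol

22.8 mol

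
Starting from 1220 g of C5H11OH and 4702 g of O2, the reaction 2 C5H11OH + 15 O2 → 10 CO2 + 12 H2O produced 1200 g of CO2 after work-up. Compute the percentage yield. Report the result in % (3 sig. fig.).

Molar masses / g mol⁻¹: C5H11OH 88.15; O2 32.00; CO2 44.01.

n(C5H11OH) = 1220 / 88.15 = 13.84 mol
n(O2) = 4702 / 32.00 = 146.9 mol
n/ν for C5H11OH = 13.84/2 = 6.920
n/ν for O2 = 146.9/15 = 9.793
Smallest n/ν is C5H11OH → limiting reagent.
theoretical n(CO2) = (10/2) × 13.84 = 69.20 mol → 3045 g
% yield = 1200 / 3045 × 100 = 39.41 %

39.4 %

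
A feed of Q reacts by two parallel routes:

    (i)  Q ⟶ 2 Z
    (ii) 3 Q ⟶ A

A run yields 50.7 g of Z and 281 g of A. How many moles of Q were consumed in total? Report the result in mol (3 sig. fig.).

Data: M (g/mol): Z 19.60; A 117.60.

n(Z) = 50.7 / 19.60 = 2.587 mol
n(A) = 281 / 117.60 = 2.389 mol
n(Q) via (i) = (1/2)×2.587 = 1.294 mol
n(Q) via (ii) = (3/1)×2.389 = 7.167 mol
total n(Q) = 1.294 + 7.167 = 8.461 mol

8.46 mol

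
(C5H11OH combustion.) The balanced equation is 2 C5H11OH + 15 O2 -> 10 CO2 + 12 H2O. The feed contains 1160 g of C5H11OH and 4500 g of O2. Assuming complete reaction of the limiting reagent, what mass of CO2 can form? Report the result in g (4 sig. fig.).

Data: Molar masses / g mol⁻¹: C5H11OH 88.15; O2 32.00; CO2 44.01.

n(C5H11OH) = 1160 / 88.15 = 13.16 mol
n(O2) = 4500 / 32.00 = 140.6 mol
n/ν → C5H11OH: 6.580, O2: 9.373; C5H11OH is limiting.
n(CO2) = (10/2) × 13.16 = 65.80 mol
mass = 65.80 × 44.01 = 2896 g

2896 g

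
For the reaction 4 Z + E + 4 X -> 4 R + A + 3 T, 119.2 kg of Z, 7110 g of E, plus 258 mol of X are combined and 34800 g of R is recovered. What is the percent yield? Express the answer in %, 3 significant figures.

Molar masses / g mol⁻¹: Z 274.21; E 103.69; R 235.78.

57.2 %

n(Z) = 119.2×1000 / 274.21 = 434.7 mol
n(E) = 7110 / 103.69 = 68.57 mol
n(X) = 258.0 mol
n/ν for Z = 434.7/4 = 108.7
n/ν for E = 68.57/1 = 68.57
n/ν for X = 258.0/4 = 64.50
Smallest n/ν is X → limiting reagent.
theoretical n(R) = (4/4) × 258.0 = 258.0 mol → 60830 g
% yield = 34800 / 60830 × 100 = 57.21 %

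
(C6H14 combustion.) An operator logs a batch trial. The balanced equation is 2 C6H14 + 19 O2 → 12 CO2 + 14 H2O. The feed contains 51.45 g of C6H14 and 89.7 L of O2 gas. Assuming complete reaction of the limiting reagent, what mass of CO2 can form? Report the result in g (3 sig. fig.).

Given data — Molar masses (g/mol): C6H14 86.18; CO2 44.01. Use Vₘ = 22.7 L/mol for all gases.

n(C6H14) = 51.45 / 86.18 = 0.5970 mol
n(O2) = 89.70 / 22.7 = 3.952 mol
n/ν for C6H14 = 0.5970/2 = 0.2985
n/ν for O2 = 3.952/19 = 0.2080
Smallest n/ν is O2 → limiting reagent.
n(CO2) = (12/19) × 3.952 = 2.496 mol
mass = 2.496 × 44.01 = 109.8 g

110 g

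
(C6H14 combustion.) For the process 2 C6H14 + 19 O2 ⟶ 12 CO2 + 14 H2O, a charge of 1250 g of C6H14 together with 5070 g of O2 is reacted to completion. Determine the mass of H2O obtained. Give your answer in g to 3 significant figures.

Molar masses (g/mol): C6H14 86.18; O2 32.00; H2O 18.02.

n(C6H14) = 1250 / 86.18 = 14.50 mol
n(O2) = 5070 / 32.00 = 158.4 mol
n/ν → C6H14: 7.250, O2: 8.337; C6H14 is limiting.
n(H2O) = (14/2) × 14.50 = 101.5 mol
mass = 101.5 × 18.02 = 1829 g

1830 g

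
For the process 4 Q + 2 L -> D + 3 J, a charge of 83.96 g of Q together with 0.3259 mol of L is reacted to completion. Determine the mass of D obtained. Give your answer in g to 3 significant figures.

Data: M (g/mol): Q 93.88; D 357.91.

58.3 g

n(Q) = 83.96 / 93.88 = 0.8943 mol
n(L) = 0.3259 mol
n/ν → Q: 0.2236, L: 0.1630; L is limiting.
n(D) = (1/2) × 0.3259 = 0.1630 mol
mass = 0.1630 × 357.91 = 58.34 g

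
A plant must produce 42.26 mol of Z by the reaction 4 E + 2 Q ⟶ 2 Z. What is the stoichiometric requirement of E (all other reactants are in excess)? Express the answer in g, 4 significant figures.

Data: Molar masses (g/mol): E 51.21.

n(Z) = 42.26 mol
n(E) = (4/2) × 42.26 = 84.52 mol
mass = 84.52 × 51.21 = 4328 g

4328 g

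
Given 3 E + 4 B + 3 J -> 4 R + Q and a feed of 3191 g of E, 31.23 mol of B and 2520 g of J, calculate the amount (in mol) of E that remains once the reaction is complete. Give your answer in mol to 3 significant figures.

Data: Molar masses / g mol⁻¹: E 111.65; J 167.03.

13.5 mol

n(E) = 3191 / 111.65 = 28.58 mol
n(B) = 31.23 mol
n(J) = 2520 / 167.03 = 15.09 mol
n/ν for E = 28.58/3 = 9.527
n/ν for B = 31.23/4 = 7.808
n/ν for J = 15.09/3 = 5.030
Smallest n/ν is J → limiting reagent.
E consumed = (3/3) × 15.09 = 15.09 mol
E remaining = 28.58 − 15.09 = 13.49 mol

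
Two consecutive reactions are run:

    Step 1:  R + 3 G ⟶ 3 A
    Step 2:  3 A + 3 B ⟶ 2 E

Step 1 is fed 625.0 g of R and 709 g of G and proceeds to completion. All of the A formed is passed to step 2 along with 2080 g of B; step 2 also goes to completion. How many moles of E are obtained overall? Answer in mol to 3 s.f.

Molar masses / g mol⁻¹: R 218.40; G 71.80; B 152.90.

Step 1:
n(R) = 625.0 / 218.40 = 2.862 mol
n(G) = 709.0 / 71.80 = 9.875 mol
n/ν for R = 2.862/1 = 2.862
n/ν for G = 9.875/3 = 3.292
Smallest n/ν is R → limiting reagent.
n(A) produced = (3/1) × 2.862 = 8.586 mol
Step 2:
n(A) available = 8.586 mol
n(B) = 2080 / 152.90 = 13.60 mol
n/ν for A = 8.586/3 = 2.862
n/ν for B = 13.60/3 = 4.533
Smallest n/ν is A → limiting reagent.
n(E) = (2/3) × 8.586 = 5.724 mol

5.72 mol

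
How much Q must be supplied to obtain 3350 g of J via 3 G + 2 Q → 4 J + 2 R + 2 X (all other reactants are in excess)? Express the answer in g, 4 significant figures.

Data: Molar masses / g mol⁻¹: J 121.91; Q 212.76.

2923 g

n(J) = 3350 / 121.91 = 27.48 mol
n(Q) = (2/4) × 27.48 = 13.74 mol
mass = 13.74 × 212.76 = 2923 g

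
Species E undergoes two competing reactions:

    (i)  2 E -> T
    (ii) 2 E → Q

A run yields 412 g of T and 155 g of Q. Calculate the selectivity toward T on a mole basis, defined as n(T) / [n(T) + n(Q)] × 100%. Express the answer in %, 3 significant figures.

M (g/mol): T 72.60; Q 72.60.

n(T) = 412 / 72.60 = 5.675 mol
n(Q) = 155 / 72.60 = 2.135 mol
selectivity = 5.675/(5.675+2.135) × 100 = 72.66 %

72.7 %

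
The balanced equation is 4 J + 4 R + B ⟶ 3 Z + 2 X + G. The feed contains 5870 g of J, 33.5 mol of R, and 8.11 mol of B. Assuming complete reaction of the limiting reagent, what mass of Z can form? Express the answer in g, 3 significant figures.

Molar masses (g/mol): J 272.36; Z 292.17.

4720 g

n(J) = 5870 / 272.36 = 21.55 mol
n(R) = 33.50 mol
n(B) = 8.110 mol
n/ν for J = 21.55/4 = 5.388
n/ν for R = 33.50/4 = 8.375
n/ν for B = 8.110/1 = 8.110
Smallest n/ν is J → limiting reagent.
n(Z) = (3/4) × 21.55 = 16.16 mol
mass = 16.16 × 292.17 = 4721 g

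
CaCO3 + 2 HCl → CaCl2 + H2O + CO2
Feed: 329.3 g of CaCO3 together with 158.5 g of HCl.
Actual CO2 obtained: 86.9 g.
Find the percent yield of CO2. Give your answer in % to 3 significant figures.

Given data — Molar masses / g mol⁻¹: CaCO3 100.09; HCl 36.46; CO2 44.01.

n(CaCO3) = 329.3 / 100.09 = 3.290 mol
n(HCl) = 158.5 / 36.46 = 4.347 mol
n/ν for CaCO3 = 3.290/1 = 3.290
n/ν for HCl = 4.347/2 = 2.174
Smallest n/ν is HCl → limiting reagent.
theoretical n(CO2) = (1/2) × 4.347 = 2.174 mol → 95.68 g
% yield = 86.9 / 95.68 × 100 = 90.82 %

90.8 %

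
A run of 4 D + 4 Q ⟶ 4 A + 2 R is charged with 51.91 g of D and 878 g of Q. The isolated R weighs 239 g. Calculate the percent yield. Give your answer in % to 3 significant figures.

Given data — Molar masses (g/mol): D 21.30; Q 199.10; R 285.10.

68.8 %

n(D) = 51.91 / 21.30 = 2.437 mol
n(Q) = 878.0 / 199.10 = 4.410 mol
n/ν for D = 2.437/4 = 0.6093
n/ν for Q = 4.410/4 = 1.103
Smallest n/ν is D → limiting reagent.
theoretical n(R) = (2/4) × 2.437 = 1.219 mol → 347.5 g
% yield = 239 / 347.5 × 100 = 68.78 %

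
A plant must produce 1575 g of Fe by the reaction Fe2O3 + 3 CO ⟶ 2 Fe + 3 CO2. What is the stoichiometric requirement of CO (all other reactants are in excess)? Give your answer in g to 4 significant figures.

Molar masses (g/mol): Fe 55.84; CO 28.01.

1185 g

n(Fe) = 1575 / 55.84 = 28.21 mol
n(CO) = (3/2) × 28.21 = 42.32 mol
mass = 42.32 × 28.01 = 1185 g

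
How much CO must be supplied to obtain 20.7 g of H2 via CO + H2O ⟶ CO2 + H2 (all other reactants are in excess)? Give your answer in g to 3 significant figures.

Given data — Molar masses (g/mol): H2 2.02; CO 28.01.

n(H2) = 20.7 / 2.02 = 10.25 mol
n(CO) = (1/1) × 10.25 = 10.25 mol
mass = 10.25 × 28.01 = 287.1 g

287 g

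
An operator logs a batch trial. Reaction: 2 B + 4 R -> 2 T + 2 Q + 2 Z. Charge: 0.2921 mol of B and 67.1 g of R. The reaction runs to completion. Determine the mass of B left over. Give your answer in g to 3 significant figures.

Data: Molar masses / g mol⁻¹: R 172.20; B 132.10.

12.8 g

n(B) = 0.2921 mol
n(R) = 67.10 / 172.20 = 0.3897 mol
n/ν for B = 0.2921/2 = 0.1461
n/ν for R = 0.3897/4 = 0.09743
Smallest n/ν is R → limiting reagent.
B consumed = (2/4) × 0.3897 = 0.1949 mol
B remaining = 0.2921 − 0.1949 = 0.09720 mol
mass = 0.09720 × 132.10 = 12.84 g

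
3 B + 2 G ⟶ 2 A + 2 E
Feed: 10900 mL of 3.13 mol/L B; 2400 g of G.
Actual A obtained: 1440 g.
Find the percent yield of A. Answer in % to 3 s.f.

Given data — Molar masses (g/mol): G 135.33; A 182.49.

n(B) = 3.13 × 10900/1000 = 34.12 mol
n(G) = 2400 / 135.33 = 17.73 mol
n/ν → B: 11.37, G: 8.865; G is limiting.
theoretical n(A) = (2/2) × 17.73 = 17.73 mol → 3236 g
% yield = 1440 / 3236 × 100 = 44.50 %

44.5 %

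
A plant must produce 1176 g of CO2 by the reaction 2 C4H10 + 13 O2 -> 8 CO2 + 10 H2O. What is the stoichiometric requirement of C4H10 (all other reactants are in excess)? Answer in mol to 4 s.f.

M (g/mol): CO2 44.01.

n(CO2) = 1176 / 44.01 = 26.72 mol
n(C4H10) = (2/8) × 26.72 = 6.680 mol

6.680 mol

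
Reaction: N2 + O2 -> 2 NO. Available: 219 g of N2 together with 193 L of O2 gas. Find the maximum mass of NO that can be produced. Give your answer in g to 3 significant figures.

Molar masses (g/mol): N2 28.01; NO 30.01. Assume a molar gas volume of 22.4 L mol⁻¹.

n(N2) = 219.0 / 28.01 = 7.819 mol
n(O2) = 193.0 / 22.4 = 8.616 mol
n/ν for N2 = 7.819/1 = 7.819
n/ν for O2 = 8.616/1 = 8.616
Smallest n/ν is N2 → limiting reagent.
n(NO) = (2/1) × 7.819 = 15.64 mol
mass = 15.64 × 30.01 = 469.4 g

469 g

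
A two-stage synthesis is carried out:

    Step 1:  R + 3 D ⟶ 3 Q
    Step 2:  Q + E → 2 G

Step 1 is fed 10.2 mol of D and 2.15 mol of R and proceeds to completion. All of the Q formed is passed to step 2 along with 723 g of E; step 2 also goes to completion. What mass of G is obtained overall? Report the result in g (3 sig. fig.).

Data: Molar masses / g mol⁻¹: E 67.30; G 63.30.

817 g

Step 1:
n(D) = 10.20 mol
n(R) = 2.150 mol
n/ν for D = 10.20/3 = 3.400
n/ν for R = 2.150/1 = 2.150
Smallest n/ν is R → limiting reagent.
n(Q) produced = (3/1) × 2.150 = 6.450 mol
Step 2:
n(Q) available = 6.450 mol
n(E) = 723.0 / 67.30 = 10.74 mol
n/ν for Q = 6.450/1 = 6.450
n/ν for E = 10.74/1 = 10.74
Smallest n/ν is Q → limiting reagent.
n(G) = (2/1) × 6.450 = 12.90 mol
mass = 12.90 × 63.30 = 816.6 g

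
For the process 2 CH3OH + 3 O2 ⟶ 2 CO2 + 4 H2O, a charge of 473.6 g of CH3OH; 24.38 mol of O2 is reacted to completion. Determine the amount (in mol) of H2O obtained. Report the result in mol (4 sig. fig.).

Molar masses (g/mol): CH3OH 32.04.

n(CH3OH) = 473.6 / 32.04 = 14.78 mol
n(O2) = 24.38 mol
n/ν for CH3OH = 14.78/2 = 7.390
n/ν for O2 = 24.38/3 = 8.127
Smallest n/ν is CH3OH → limiting reagent.
n(H2O) = (4/2) × 14.78 = 29.56 mol

29.56 mol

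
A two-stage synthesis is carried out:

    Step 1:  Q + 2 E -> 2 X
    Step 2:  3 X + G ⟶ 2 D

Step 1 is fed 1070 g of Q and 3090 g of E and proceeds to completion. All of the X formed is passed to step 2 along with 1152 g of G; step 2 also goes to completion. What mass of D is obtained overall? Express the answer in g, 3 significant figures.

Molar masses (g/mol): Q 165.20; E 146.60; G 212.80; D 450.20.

Step 1:
n(Q) = 1070 / 165.20 = 6.477 mol
n(E) = 3090 / 146.60 = 21.08 mol
n/ν for Q = 6.477/1 = 6.477
n/ν for E = 21.08/2 = 10.54
Smallest n/ν is Q → limiting reagent.
n(X) produced = (2/1) × 6.477 = 12.95 mol
Step 2:
n(X) available = 12.95 mol
n(G) = 1152 / 212.80 = 5.414 mol
n/ν for X = 12.95/3 = 4.317
n/ν for G = 5.414/1 = 5.414
Smallest n/ν is X → limiting reagent.
n(D) = (2/3) × 12.95 = 8.633 mol
mass = 8.633 × 450.20 = 3887 g

3890 g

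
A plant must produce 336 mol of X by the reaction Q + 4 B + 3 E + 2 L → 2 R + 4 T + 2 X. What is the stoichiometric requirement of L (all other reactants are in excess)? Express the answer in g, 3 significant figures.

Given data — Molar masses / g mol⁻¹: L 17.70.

5950 g

n(X) = 336.0 mol
n(L) = (2/2) × 336.0 = 336.0 mol
mass = 336.0 × 17.70 = 5947 g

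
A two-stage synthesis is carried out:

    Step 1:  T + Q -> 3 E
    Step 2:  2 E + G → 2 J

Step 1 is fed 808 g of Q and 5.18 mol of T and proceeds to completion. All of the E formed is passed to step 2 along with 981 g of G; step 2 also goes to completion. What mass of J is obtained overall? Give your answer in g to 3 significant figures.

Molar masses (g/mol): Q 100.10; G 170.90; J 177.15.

2030 g

Step 1:
n(Q) = 808.0 / 100.10 = 8.072 mol
n(T) = 5.180 mol
n/ν → Q: 8.072, T: 5.180; T is limiting.
n(E) produced = (3/1) × 5.180 = 15.54 mol
Step 2:
n(E) available = 15.54 mol
n(G) = 981.0 / 170.90 = 5.740 mol
n/ν → E: 7.770, G: 5.740; G is limiting.
n(J) = (2/1) × 5.740 = 11.48 mol
mass = 11.48 × 177.15 = 2034 g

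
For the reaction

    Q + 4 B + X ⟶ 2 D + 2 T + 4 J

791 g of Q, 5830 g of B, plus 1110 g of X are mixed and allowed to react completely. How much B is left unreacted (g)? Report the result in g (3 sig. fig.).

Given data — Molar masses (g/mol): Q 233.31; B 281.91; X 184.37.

n(Q) = 791.0 / 233.31 = 3.390 mol
n(B) = 5830 / 281.91 = 20.68 mol
n(X) = 1110 / 184.37 = 6.021 mol
n/ν → Q: 3.390, B: 5.170, X: 6.021; Q is limiting.
B consumed = (4/1) × 3.390 = 13.56 mol
B remaining = 20.68 − 13.56 = 7.120 mol
mass = 7.120 × 281.91 = 2007 g

2010 g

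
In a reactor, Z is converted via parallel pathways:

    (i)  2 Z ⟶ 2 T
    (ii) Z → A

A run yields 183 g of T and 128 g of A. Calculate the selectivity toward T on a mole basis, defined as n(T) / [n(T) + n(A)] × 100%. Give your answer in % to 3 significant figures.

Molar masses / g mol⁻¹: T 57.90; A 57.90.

n(T) = 183 / 57.90 = 3.161 mol
n(A) = 128 / 57.90 = 2.211 mol
selectivity = 3.161/(3.161+2.211) × 100 = 58.84 %

58.8 %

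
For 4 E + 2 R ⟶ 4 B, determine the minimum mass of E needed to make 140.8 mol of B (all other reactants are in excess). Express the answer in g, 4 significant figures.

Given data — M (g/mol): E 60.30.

8490 g

n(B) = 140.8 mol
n(E) = (4/4) × 140.8 = 140.8 mol
mass = 140.8 × 60.30 = 8490 g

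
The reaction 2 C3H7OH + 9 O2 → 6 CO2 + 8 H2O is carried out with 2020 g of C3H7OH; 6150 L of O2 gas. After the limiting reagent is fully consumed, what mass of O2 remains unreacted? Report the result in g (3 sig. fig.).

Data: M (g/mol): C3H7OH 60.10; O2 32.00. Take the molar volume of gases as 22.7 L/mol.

n(C3H7OH) = 2020 / 60.10 = 33.61 mol
n(O2) = 6150 / 22.7 = 270.9 mol
n/ν for C3H7OH = 33.61/2 = 16.81
n/ν for O2 = 270.9/9 = 30.10
Smallest n/ν is C3H7OH → limiting reagent.
O2 consumed = (9/2) × 33.61 = 151.2 mol
O2 remaining = 270.9 − 151.2 = 119.7 mol
mass = 119.7 × 32.00 = 3830 g

3830 g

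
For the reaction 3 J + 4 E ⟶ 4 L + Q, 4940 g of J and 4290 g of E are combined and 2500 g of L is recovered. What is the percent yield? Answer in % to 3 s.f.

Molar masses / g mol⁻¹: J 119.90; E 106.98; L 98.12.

63.5 %

n(J) = 4940 / 119.90 = 41.20 mol
n(E) = 4290 / 106.98 = 40.10 mol
n/ν for J = 41.20/3 = 13.73
n/ν for E = 40.10/4 = 10.03
Smallest n/ν is E → limiting reagent.
theoretical n(L) = (4/4) × 40.10 = 40.10 mol → 3935 g
% yield = 2500 / 3935 × 100 = 63.53 %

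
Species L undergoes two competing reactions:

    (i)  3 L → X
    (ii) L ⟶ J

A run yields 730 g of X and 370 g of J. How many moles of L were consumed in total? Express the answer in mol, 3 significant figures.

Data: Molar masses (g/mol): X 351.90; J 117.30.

9.38 mol

n(X) = 730 / 351.90 = 2.074 mol
n(J) = 370 / 117.30 = 3.154 mol
n(L) via (i) = (3/1)×2.074 = 6.222 mol
n(L) via (ii) = (1/1)×3.154 = 3.154 mol
total n(L) = 6.222 + 3.154 = 9.376 mol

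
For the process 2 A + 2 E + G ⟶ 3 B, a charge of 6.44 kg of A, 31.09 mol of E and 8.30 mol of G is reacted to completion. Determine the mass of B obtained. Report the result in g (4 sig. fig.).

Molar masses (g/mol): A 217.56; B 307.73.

n(A) = 6.440×1000 / 217.56 = 29.60 mol
n(E) = 31.09 mol
n(G) = 8.300 mol
n/ν for A = 29.60/2 = 14.80
n/ν for E = 31.09/2 = 15.55
n/ν for G = 8.300/1 = 8.300
Smallest n/ν is G → limiting reagent.
n(B) = (3/1) × 8.300 = 24.90 mol
mass = 24.90 × 307.73 = 7662 g

7662 g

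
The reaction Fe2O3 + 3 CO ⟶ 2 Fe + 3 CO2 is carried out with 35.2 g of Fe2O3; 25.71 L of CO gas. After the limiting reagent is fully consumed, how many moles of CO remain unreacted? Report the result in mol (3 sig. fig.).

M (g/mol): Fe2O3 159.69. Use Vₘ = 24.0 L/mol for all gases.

0.410 mol

n(Fe2O3) = 35.20 / 159.69 = 0.2204 mol
n(CO) = 25.71 / 24.0 = 1.071 mol
n/ν for Fe2O3 = 0.2204/1 = 0.2204
n/ν for CO = 1.071/3 = 0.3570
Smallest n/ν is Fe2O3 → limiting reagent.
CO consumed = (3/1) × 0.2204 = 0.6612 mol
CO remaining = 1.071 − 0.6612 = 0.4098 mol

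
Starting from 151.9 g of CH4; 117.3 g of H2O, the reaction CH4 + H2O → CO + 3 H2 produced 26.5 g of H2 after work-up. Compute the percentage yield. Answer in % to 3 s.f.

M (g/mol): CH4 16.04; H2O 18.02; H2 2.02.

67.2 %

n(CH4) = 151.9 / 16.04 = 9.470 mol
n(H2O) = 117.3 / 18.02 = 6.509 mol
n/ν for CH4 = 9.470/1 = 9.470
n/ν for H2O = 6.509/1 = 6.509
Smallest n/ν is H2O → limiting reagent.
theoretical n(H2) = (3/1) × 6.509 = 19.53 mol → 39.45 g
% yield = 26.5 / 39.45 × 100 = 67.17 %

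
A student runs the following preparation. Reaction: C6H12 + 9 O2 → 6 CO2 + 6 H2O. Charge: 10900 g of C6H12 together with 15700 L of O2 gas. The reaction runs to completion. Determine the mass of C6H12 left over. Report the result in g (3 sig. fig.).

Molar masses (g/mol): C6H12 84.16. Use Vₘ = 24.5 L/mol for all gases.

n(C6H12) = 10900 / 84.16 = 129.5 mol
n(O2) = 15700 / 24.5 = 640.8 mol
n/ν → C6H12: 129.5, O2: 71.20; O2 is limiting.
C6H12 consumed = (1/9) × 640.8 = 71.20 mol
C6H12 remaining = 129.5 − 71.20 = 58.30 mol
mass = 58.30 × 84.16 = 4907 g

4910 g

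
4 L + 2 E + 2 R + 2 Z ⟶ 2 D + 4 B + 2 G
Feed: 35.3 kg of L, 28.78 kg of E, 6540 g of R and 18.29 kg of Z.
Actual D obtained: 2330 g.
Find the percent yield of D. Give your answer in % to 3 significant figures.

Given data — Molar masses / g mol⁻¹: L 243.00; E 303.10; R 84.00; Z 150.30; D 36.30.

88.4 %

n(L) = 35.30×1000 / 243.00 = 145.3 mol
n(E) = 28.78×1000 / 303.10 = 94.95 mol
n(R) = 6540 / 84.00 = 77.86 mol
n(Z) = 18.29×1000 / 150.30 = 121.7 mol
n/ν for L = 145.3/4 = 36.33
n/ν for E = 94.95/2 = 47.48
n/ν for R = 77.86/2 = 38.93
n/ν for Z = 121.7/2 = 60.85
Smallest n/ν is L → limiting reagent.
theoretical n(D) = (2/4) × 145.3 = 72.65 mol → 2637 g
% yield = 2330 / 2637 × 100 = 88.36 %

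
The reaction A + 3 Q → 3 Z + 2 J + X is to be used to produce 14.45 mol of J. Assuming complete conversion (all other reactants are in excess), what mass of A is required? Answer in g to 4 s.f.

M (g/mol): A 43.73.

315.9 g

n(J) = 14.45 mol
n(A) = (1/2) × 14.45 = 7.225 mol
mass = 7.225 × 43.73 = 315.9 g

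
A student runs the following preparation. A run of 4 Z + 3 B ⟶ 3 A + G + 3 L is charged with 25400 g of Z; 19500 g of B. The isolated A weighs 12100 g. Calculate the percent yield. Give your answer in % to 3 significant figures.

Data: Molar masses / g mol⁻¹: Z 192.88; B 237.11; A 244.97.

n(Z) = 25400 / 192.88 = 131.7 mol
n(B) = 19500 / 237.11 = 82.24 mol
n/ν for Z = 131.7/4 = 32.93
n/ν for B = 82.24/3 = 27.41
Smallest n/ν is B → limiting reagent.
theoretical n(A) = (3/3) × 82.24 = 82.24 mol → 20150 g
% yield = 12100 / 20150 × 100 = 60.05 %

60.1 %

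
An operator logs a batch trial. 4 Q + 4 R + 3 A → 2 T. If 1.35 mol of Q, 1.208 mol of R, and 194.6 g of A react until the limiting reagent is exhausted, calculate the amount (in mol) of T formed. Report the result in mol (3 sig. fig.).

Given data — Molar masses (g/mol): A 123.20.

0.604 mol

n(Q) = 1.350 mol
n(R) = 1.208 mol
n(A) = 194.6 / 123.20 = 1.580 mol
n/ν for Q = 1.350/4 = 0.3375
n/ν for R = 1.208/4 = 0.3020
n/ν for A = 1.580/3 = 0.5267
Smallest n/ν is R → limiting reagent.
n(T) = (2/4) × 1.208 = 0.6040 mol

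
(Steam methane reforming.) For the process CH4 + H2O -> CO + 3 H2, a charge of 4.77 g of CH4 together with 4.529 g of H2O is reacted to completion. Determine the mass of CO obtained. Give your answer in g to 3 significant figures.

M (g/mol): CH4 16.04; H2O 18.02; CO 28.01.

n(CH4) = 4.770 / 16.04 = 0.2974 mol
n(H2O) = 4.529 / 18.02 = 0.2513 mol
n/ν for CH4 = 0.2974/1 = 0.2974
n/ν for H2O = 0.2513/1 = 0.2513
Smallest n/ν is H2O → limiting reagent.
n(CO) = (1/1) × 0.2513 = 0.2513 mol
mass = 0.2513 × 28.01 = 7.039 g

7.04 g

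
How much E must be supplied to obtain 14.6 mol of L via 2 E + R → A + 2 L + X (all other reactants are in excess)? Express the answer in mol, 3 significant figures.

n(L) = 14.60 mol
n(E) = (2/2) × 14.60 = 14.60 mol

14.6 mol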